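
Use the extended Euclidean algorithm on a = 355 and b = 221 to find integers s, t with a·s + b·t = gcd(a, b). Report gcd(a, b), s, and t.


Euclidean algorithm on (355, 221) — divide until remainder is 0:
  355 = 1 · 221 + 134
  221 = 1 · 134 + 87
  134 = 1 · 87 + 47
  87 = 1 · 47 + 40
  47 = 1 · 40 + 7
  40 = 5 · 7 + 5
  7 = 1 · 5 + 2
  5 = 2 · 2 + 1
  2 = 2 · 1 + 0
gcd(355, 221) = 1.
Track Bezout coefficients alongside the remainders: start with r₀ = 355 = a·1 + b·0 (s = 1, t = 0) and r₁ = 221 = a·0 + b·1 (s = 0, t = 1); each new remainder r_{k+1} = r_{k-1} − q_k·r_k inherits s_{k+1} = s_{k-1} − q_k·s_k, t_{k+1} = t_{k-1} − q_k·t_k, so r_k = a·s_k + b·t_k at every step:
  q = 1: r = 134, s = 1 − 1·0 = 1, t = 0 − 1·1 = -1  (check: 355·1 + 221·(-1) = 134)
  q = 1: r = 87, s = 0 − 1·1 = -1, t = 1 − 1·(-1) = 2  (check: 355·(-1) + 221·2 = 87)
  q = 1: r = 47, s = 1 − 1·(-1) = 2, t = -1 − 1·2 = -3  (check: 355·2 + 221·(-3) = 47)
  q = 1: r = 40, s = -1 − 1·2 = -3, t = 2 − 1·(-3) = 5  (check: 355·(-3) + 221·5 = 40)
  q = 1: r = 7, s = 2 − 1·(-3) = 5, t = -3 − 1·5 = -8  (check: 355·5 + 221·(-8) = 7)
  q = 5: r = 5, s = -3 − 5·5 = -28, t = 5 − 5·(-8) = 45  (check: 355·(-28) + 221·45 = 5)
  q = 1: r = 2, s = 5 − 1·(-28) = 33, t = -8 − 1·45 = -53  (check: 355·33 + 221·(-53) = 2)
  q = 2: r = 1, s = -28 − 2·33 = -94, t = 45 − 2·(-53) = 151  (check: 355·(-94) + 221·151 = 1)
The row with r = 1 (the gcd) gives the Bezout coefficients s = -94, t = 151.
Result: 355 · (-94) + 221 · (151) = 1.

gcd(355, 221) = 1; s = -94, t = 151 (check: 355·(-94) + 221·151 = 1).


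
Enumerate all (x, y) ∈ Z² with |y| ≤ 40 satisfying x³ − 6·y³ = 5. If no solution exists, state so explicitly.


The equation is x³ - 6y³ = 5. For fixed y, x³ = 6·y³ + 5, so a solution requires the RHS to be a perfect cube.
Strategy: iterate y from -40 to 40, compute RHS = 6·y³ + 5, and check whether it is a (positive or negative) perfect cube.
Check small values of y:
  y = 0: RHS = 5 is not a perfect cube.
  y = 1: RHS = 11 is not a perfect cube.
  y = -1: RHS = -1 = (-1)³ ⇒ x = -1 works.
  y = 2: RHS = 53 is not a perfect cube.
  y = -2: RHS = -43 is not a perfect cube.
  y = 3: RHS = 167 is not a perfect cube.
  y = -3: RHS = -157 is not a perfect cube.
Continuing the search up to |y| = 40 finds no further solutions beyond those listed.
Collected solutions: (-1, -1).

Solutions (with |y| ≤ 40): (-1, -1).


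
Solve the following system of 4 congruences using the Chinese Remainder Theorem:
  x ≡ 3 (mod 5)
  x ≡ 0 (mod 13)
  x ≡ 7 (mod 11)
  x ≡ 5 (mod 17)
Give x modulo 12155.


Product of moduli M = 5 · 13 · 11 · 17 = 12155.
Merge one congruence at a time:
  Start: x ≡ 3 (mod 5).
  Combine with x ≡ 0 (mod 13); new modulus lcm = 65.
    Write x = 3 + 5·t and substitute into x ≡ 0 (mod 13): 5·t ≡ 0 − 3 = -3 (mod 13).
    Reduce coefficients mod 13: 5·t ≡ 10 (mod 13).
    The inverse of 5 mod 13 is 8 (since 5·8 = 40 = 3·13 + 1), so t ≡ 8·10 = 80 ≡ 2 (mod 13).
    Then x = 3 + 5·2 = 13, valid modulo lcm(5, 13) = 65: x ≡ 13 (mod 65).
  Combine with x ≡ 7 (mod 11); new modulus lcm = 715.
    Write x = 13 + 65·t and substitute into x ≡ 7 (mod 11): 65·t ≡ 7 − 13 = -6 (mod 11).
    Reduce coefficients mod 11: 10·t ≡ 5 (mod 11).
    The inverse of 10 mod 11 is 10 (since 10·10 = 100 = 9·11 + 1), so t ≡ 10·5 = 50 ≡ 6 (mod 11).
    Then x = 13 + 65·6 = 403, valid modulo lcm(65, 11) = 715: x ≡ 403 (mod 715).
  Combine with x ≡ 5 (mod 17); new modulus lcm = 12155.
    Write x = 403 + 715·t and substitute into x ≡ 5 (mod 17): 715·t ≡ 5 − 403 = -398 (mod 17).
    Reduce coefficients mod 17: 1·t ≡ 10 (mod 17).
    So t ≡ 10 (mod 17).
    Then x = 403 + 715·10 = 7553, valid modulo lcm(715, 17) = 12155: x ≡ 7553 (mod 12155).
Verify against each original: 7553 mod 5 = 3, 7553 mod 13 = 0, 7553 mod 11 = 7, 7553 mod 17 = 5.

x ≡ 7553 (mod 12155).


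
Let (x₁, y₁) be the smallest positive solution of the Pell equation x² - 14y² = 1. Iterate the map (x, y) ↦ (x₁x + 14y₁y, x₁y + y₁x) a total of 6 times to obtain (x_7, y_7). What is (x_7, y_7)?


Step 1: Find the fundamental solution (x₁, y₁) of x² - 14y² = 1.
  Expand √14 as a continued fraction. a₀ = ⌊√14⌋ = 3; iterate m_{k+1} = d_k·a_k − m_k, d_{k+1} = (14 − m_{k+1}²)/d_k, a_{k+1} = ⌊(a₀ + m_{k+1})/d_{k+1}⌋ (starting m₀ = 0, d₀ = 1), with convergents p_k = a_k·p_{k-1} + p_{k-2}, q_k = a_k·q_{k-1} + q_{k-2} (p₋₁ = 1, q₋₁ = 0):
  k = 0: a₀ = 3; p₀/q₀ = 3/1; p₀² − 14·q₀² = 9 − 14 = -5.
  k = 1: m = 3, d = 5, a = ⌊(3 + 3)/5⌋ = 1; p/q = (1·3 + 1)/(1·1 + 0) = 4/1; p² − 14·q² = 16 − 14 = 2.
  k = 2: m = 2, d = 2, a = ⌊(3 + 2)/2⌋ = 2; p/q = (2·4 + 3)/(2·1 + 1) = 11/3; p² − 14·q² = 121 − 126 = -5.
  k = 3: m = 2, d = 5, a = ⌊(3 + 2)/5⌋ = 1; p/q = (1·11 + 4)/(1·3 + 1) = 15/4; p² − 14·q² = 225 − 224 = 1.
  The first convergent with p² − 14·q² = 1 gives the fundamental solution (x₁, y₁) = (15, 4).
Step 2: Apply the recurrence (x_{n+1}, y_{n+1}) = (x₁x_n + 14y₁y_n, x₁y_n + y₁x_n) repeatedly.
  From (x_1, y_1) = (15, 4): x_2 = 15·15 + 14·4·4 = 449; y_2 = 15·4 + 4·15 = 120.
  From (x_2, y_2) = (449, 120): x_3 = 15·449 + 14·4·120 = 13455; y_3 = 15·120 + 4·449 = 3596.
  From (x_3, y_3) = (13455, 3596): x_4 = 15·13455 + 14·4·3596 = 403201; y_4 = 15·3596 + 4·13455 = 107760.
  From (x_4, y_4) = (403201, 107760): x_5 = 15·403201 + 14·4·107760 = 12082575; y_5 = 15·107760 + 4·403201 = 3229204.
  From (x_5, y_5) = (12082575, 3229204): x_6 = 15·12082575 + 14·4·3229204 = 362074049; y_6 = 15·3229204 + 4·12082575 = 96768360.
  From (x_6, y_6) = (362074049, 96768360): x_7 = 15·362074049 + 14·4·96768360 = 10850138895; y_7 = 15·96768360 + 4·362074049 = 2899821596.
Step 3: Verify x_7² - 14·y_7² = 117725514040791821025 - 117725514040791821024 = 1 (should be 1). ✓

(x_1, y_1) = (15, 4); (x_7, y_7) = (10850138895, 2899821596).


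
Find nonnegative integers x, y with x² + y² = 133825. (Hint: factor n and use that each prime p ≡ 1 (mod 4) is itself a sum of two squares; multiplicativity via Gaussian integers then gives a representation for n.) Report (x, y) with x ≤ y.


Step 1: Factor n = 133825 = 5^2 · 53 · 101.
Step 2: Check the mod-4 condition on each prime factor: 5 ≡ 1 (mod 4), exponent 2; 53 ≡ 1 (mod 4), exponent 1; 101 ≡ 1 (mod 4), exponent 1.
All primes ≡ 3 (mod 4) appear to even exponent (or don't appear), so by the two-squares theorem n IS expressible as a sum of two squares.
Step 3: Build a representation. Group n = k² · m with k = 5 and m = 53 · 101 = 5353 (a product of primes ≡ 1 (mod 4)); a representation of m scales to one of n via (k·x)² + (k·y)² = k²(x² + y²). Each prime p ≡ 1 (mod 4) is itself a sum of two squares; find a² by testing p − a² for a perfect square:
  53: 53 − 1² = 52, 53 − 2² = 49 = 7² ⇒ 53 = 2² + 7².
  101: 101 − 1² = 100 = 10² ⇒ 101 = 1² + 10².
  Combine using the Brahmagupta–Fibonacci identity (a² + b²)(c² + d²) = (ac − bd)² + (ad + bc)² = (ac + bd)² + (ad − bc)²:
  53 · 101 = 5353: from (2² + 7²)(1² + 10²), take (2·1 − 7·10, 2·10 + 7·1) = (2 − 70, 20 + 7) = (-68, 27); dropping signs (only squares matter) gives (68, 27); check 68² + 27² = 4624 + 729 = 5353 ✓.
  Scale by k = 5: (5·68, 5·27) = (340, 135).
Step 4: Order so x ≤ y and verify: 135² + 340² = 18225 + 115600 = 133825 = n. ✓

n = 133825 = 135² + 340² (one valid representation with x ≤ y).


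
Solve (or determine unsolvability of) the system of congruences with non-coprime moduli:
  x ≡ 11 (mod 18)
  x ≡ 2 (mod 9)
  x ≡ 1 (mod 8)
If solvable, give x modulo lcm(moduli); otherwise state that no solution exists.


Moduli 18, 9, 8 are not pairwise coprime, so CRT works modulo lcm(m_i) when all pairwise compatibility conditions hold.
Pairwise compatibility: gcd(m_i, m_j) must divide a_i - a_j for every pair.
Merge one congruence at a time:
  Start: x ≡ 11 (mod 18).
  Combine with x ≡ 2 (mod 9): gcd(18, 9) = 9; 2 - 11 = -9, which IS divisible by 9, so compatible.
    Write x = 11 + 18·t and substitute into x ≡ 2 (mod 9): 18·t ≡ 2 − 11 = -9 (mod 9).
    Divide the congruence (and modulus) by g = 9: 2·t ≡ -1 (mod 1).
    Modulo 1 every t works; take t = 0.
    Then x = 11 + 18·0 = 11, valid modulo lcm(18, 9) = 18: x ≡ 11 (mod 18).
  Combine with x ≡ 1 (mod 8): gcd(18, 8) = 2; 1 - 11 = -10, which IS divisible by 2, so compatible.
    Write x = 11 + 18·t and substitute into x ≡ 1 (mod 8): 18·t ≡ 1 − 11 = -10 (mod 8).
    Divide the congruence (and modulus) by g = 2: 9·t ≡ -5 (mod 4).
    Reduce coefficients mod 4: 1·t ≡ 3 (mod 4).
    So t ≡ 3 (mod 4).
    Then x = 11 + 18·3 = 65, valid modulo lcm(18, 8) = 72: x ≡ 65 (mod 72).
Verify: 65 mod 18 = 11, 65 mod 9 = 2, 65 mod 8 = 1.

x ≡ 65 (mod 72).


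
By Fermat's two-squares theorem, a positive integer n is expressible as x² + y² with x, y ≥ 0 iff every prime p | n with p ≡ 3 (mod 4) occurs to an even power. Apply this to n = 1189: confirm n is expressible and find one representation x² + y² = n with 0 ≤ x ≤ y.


Step 1: Factor n = 1189 = 29 · 41.
Step 2: Check the mod-4 condition on each prime factor: 29 ≡ 1 (mod 4), exponent 1; 41 ≡ 1 (mod 4), exponent 1.
All primes ≡ 3 (mod 4) appear to even exponent (or don't appear), so by the two-squares theorem n IS expressible as a sum of two squares.
Step 3: Build a representation. Here n = 29 · 41 is a product of primes ≡ 1 (mod 4). Each prime p ≡ 1 (mod 4) is itself a sum of two squares; find a² by testing p − a² for a perfect square:
  29: 29 − 1² = 28, 29 − 2² = 25 = 5² ⇒ 29 = 2² + 5².
  41: 41 − 1² = 40, 41 − 2² = 37, 41 − 3² = 32, 41 − 4² = 25 = 5² ⇒ 41 = 4² + 5².
  Combine using the Brahmagupta–Fibonacci identity (a² + b²)(c² + d²) = (ac − bd)² + (ad + bc)² = (ac + bd)² + (ad − bc)²:
  29 · 41 = 1189: from (2² + 5²)(4² + 5²), take (2·4 − 5·5, 2·5 + 5·4) = (8 − 25, 10 + 20) = (-17, 30); dropping signs (only squares matter) gives (17, 30); check 17² + 30² = 289 + 900 = 1189 ✓.
Step 4: Order so x ≤ y and verify: 17² + 30² = 289 + 900 = 1189 = n. ✓

n = 1189 = 17² + 30² (one valid representation with x ≤ y).


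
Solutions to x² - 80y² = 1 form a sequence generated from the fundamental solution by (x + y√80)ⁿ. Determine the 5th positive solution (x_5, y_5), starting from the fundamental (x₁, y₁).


Step 1: Find the fundamental solution (x₁, y₁) of x² - 80y² = 1.
  Expand √80 as a continued fraction. a₀ = ⌊√80⌋ = 8; iterate m_{k+1} = d_k·a_k − m_k, d_{k+1} = (80 − m_{k+1}²)/d_k, a_{k+1} = ⌊(a₀ + m_{k+1})/d_{k+1}⌋ (starting m₀ = 0, d₀ = 1), with convergents p_k = a_k·p_{k-1} + p_{k-2}, q_k = a_k·q_{k-1} + q_{k-2} (p₋₁ = 1, q₋₁ = 0):
  k = 0: a₀ = 8; p₀/q₀ = 8/1; p₀² − 80·q₀² = 64 − 80 = -16.
  k = 1: m = 8, d = 16, a = ⌊(8 + 8)/16⌋ = 1; p/q = (1·8 + 1)/(1·1 + 0) = 9/1; p² − 80·q² = 81 − 80 = 1.
  The first convergent with p² − 80·q² = 1 gives the fundamental solution (x₁, y₁) = (9, 1).
Step 2: Apply the recurrence (x_{n+1}, y_{n+1}) = (x₁x_n + 80y₁y_n, x₁y_n + y₁x_n) repeatedly.
  From (x_1, y_1) = (9, 1): x_2 = 9·9 + 80·1·1 = 161; y_2 = 9·1 + 1·9 = 18.
  From (x_2, y_2) = (161, 18): x_3 = 9·161 + 80·1·18 = 2889; y_3 = 9·18 + 1·161 = 323.
  From (x_3, y_3) = (2889, 323): x_4 = 9·2889 + 80·1·323 = 51841; y_4 = 9·323 + 1·2889 = 5796.
  From (x_4, y_4) = (51841, 5796): x_5 = 9·51841 + 80·1·5796 = 930249; y_5 = 9·5796 + 1·51841 = 104005.
Step 3: Verify x_5² - 80·y_5² = 865363202001 - 865363202000 = 1 (should be 1). ✓

(x_1, y_1) = (9, 1); (x_5, y_5) = (930249, 104005).


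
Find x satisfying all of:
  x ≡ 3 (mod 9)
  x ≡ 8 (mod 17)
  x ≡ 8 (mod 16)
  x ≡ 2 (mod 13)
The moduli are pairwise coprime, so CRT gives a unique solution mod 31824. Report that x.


Product of moduli M = 9 · 17 · 16 · 13 = 31824.
Merge one congruence at a time:
  Start: x ≡ 3 (mod 9).
  Combine with x ≡ 8 (mod 17); new modulus lcm = 153.
    Write x = 3 + 9·t and substitute into x ≡ 8 (mod 17): 9·t ≡ 8 − 3 = 5 (mod 17).
    The inverse of 9 mod 17 is 2 (since 9·2 = 18 = 1·17 + 1), so t ≡ 2·5 = 10 ≡ 10 (mod 17).
    Then x = 3 + 9·10 = 93, valid modulo lcm(9, 17) = 153: x ≡ 93 (mod 153).
  Combine with x ≡ 8 (mod 16); new modulus lcm = 2448.
    Write x = 93 + 153·t and substitute into x ≡ 8 (mod 16): 153·t ≡ 8 − 93 = -85 (mod 16).
    Reduce coefficients mod 16: 9·t ≡ 11 (mod 16).
    The inverse of 9 mod 16 is 9 (since 9·9 = 81 = 5·16 + 1), so t ≡ 9·11 = 99 ≡ 3 (mod 16).
    Then x = 93 + 153·3 = 552, valid modulo lcm(153, 16) = 2448: x ≡ 552 (mod 2448).
  Combine with x ≡ 2 (mod 13); new modulus lcm = 31824.
    Write x = 552 + 2448·t and substitute into x ≡ 2 (mod 13): 2448·t ≡ 2 − 552 = -550 (mod 13).
    Reduce coefficients mod 13: 4·t ≡ 9 (mod 13).
    The inverse of 4 mod 13 is 10 (since 4·10 = 40 = 3·13 + 1), so t ≡ 10·9 = 90 ≡ 12 (mod 13).
    Then x = 552 + 2448·12 = 29928, valid modulo lcm(2448, 13) = 31824: x ≡ 29928 (mod 31824).
Verify against each original: 29928 mod 9 = 3, 29928 mod 17 = 8, 29928 mod 16 = 8, 29928 mod 13 = 2.

x ≡ 29928 (mod 31824).


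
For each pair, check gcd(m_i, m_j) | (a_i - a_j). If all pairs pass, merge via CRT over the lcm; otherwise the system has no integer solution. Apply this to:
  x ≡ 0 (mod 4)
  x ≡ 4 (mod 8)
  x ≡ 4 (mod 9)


Moduli 4, 8, 9 are not pairwise coprime, so CRT works modulo lcm(m_i) when all pairwise compatibility conditions hold.
Pairwise compatibility: gcd(m_i, m_j) must divide a_i - a_j for every pair.
Merge one congruence at a time:
  Start: x ≡ 0 (mod 4).
  Combine with x ≡ 4 (mod 8): gcd(4, 8) = 4; 4 - 0 = 4, which IS divisible by 4, so compatible.
    Write x = 0 + 4·t and substitute into x ≡ 4 (mod 8): 4·t ≡ 4 − 0 = 4 (mod 8).
    Divide the congruence (and modulus) by g = 4: 1·t ≡ 1 (mod 2).
    So t ≡ 1 (mod 2).
    Then x = 0 + 4·1 = 4, valid modulo lcm(4, 8) = 8: x ≡ 4 (mod 8).
  Combine with x ≡ 4 (mod 9): gcd(8, 9) = 1; 4 - 4 = 0, which IS divisible by 1, so compatible.
    Write x = 4 + 8·t and substitute into x ≡ 4 (mod 9): 8·t ≡ 4 − 4 = 0 (mod 9).
    The inverse of 8 mod 9 is 8 (since 8·8 = 64 = 7·9 + 1), so t ≡ 8·0 = 0 ≡ 0 (mod 9).
    Then x = 4 + 8·0 = 4, valid modulo lcm(8, 9) = 72: x ≡ 4 (mod 72).
Verify: 4 mod 4 = 0, 4 mod 8 = 4, 4 mod 9 = 4.

x ≡ 4 (mod 72).


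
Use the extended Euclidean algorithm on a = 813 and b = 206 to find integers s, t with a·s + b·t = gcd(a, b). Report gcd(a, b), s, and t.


Euclidean algorithm on (813, 206) — divide until remainder is 0:
  813 = 3 · 206 + 195
  206 = 1 · 195 + 11
  195 = 17 · 11 + 8
  11 = 1 · 8 + 3
  8 = 2 · 3 + 2
  3 = 1 · 2 + 1
  2 = 2 · 1 + 0
gcd(813, 206) = 1.
Track Bezout coefficients alongside the remainders: start with r₀ = 813 = a·1 + b·0 (s = 1, t = 0) and r₁ = 206 = a·0 + b·1 (s = 0, t = 1); each new remainder r_{k+1} = r_{k-1} − q_k·r_k inherits s_{k+1} = s_{k-1} − q_k·s_k, t_{k+1} = t_{k-1} − q_k·t_k, so r_k = a·s_k + b·t_k at every step:
  q = 3: r = 195, s = 1 − 3·0 = 1, t = 0 − 3·1 = -3  (check: 813·1 + 206·(-3) = 195)
  q = 1: r = 11, s = 0 − 1·1 = -1, t = 1 − 1·(-3) = 4  (check: 813·(-1) + 206·4 = 11)
  q = 17: r = 8, s = 1 − 17·(-1) = 18, t = -3 − 17·4 = -71  (check: 813·18 + 206·(-71) = 8)
  q = 1: r = 3, s = -1 − 1·18 = -19, t = 4 − 1·(-71) = 75  (check: 813·(-19) + 206·75 = 3)
  q = 2: r = 2, s = 18 − 2·(-19) = 56, t = -71 − 2·75 = -221  (check: 813·56 + 206·(-221) = 2)
  q = 1: r = 1, s = -19 − 1·56 = -75, t = 75 − 1·(-221) = 296  (check: 813·(-75) + 206·296 = 1)
The row with r = 1 (the gcd) gives the Bezout coefficients s = -75, t = 296.
Result: 813 · (-75) + 206 · (296) = 1.

gcd(813, 206) = 1; s = -75, t = 296 (check: 813·(-75) + 206·296 = 1).


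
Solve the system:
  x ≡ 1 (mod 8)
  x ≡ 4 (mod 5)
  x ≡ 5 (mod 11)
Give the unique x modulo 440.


Moduli 8, 5, 11 are pairwise coprime; by CRT there is a unique solution modulo M = 8 · 5 · 11 = 440.
Solve pairwise, accumulating the modulus:
  Start with x ≡ 1 (mod 8).
  Combine with x ≡ 4 (mod 5): since gcd(8, 5) = 1, we get a unique residue mod 40.
    Write x = 1 + 8·t and substitute into x ≡ 4 (mod 5): 8·t ≡ 4 − 1 = 3 (mod 5).
    Reduce coefficients mod 5: 3·t ≡ 3 (mod 5).
    The inverse of 3 mod 5 is 2 (since 3·2 = 6 = 1·5 + 1), so t ≡ 2·3 = 6 ≡ 1 (mod 5).
    Then x = 1 + 8·1 = 9, valid modulo lcm(8, 5) = 40: x ≡ 9 (mod 40).
  Combine with x ≡ 5 (mod 11): since gcd(40, 11) = 1, we get a unique residue mod 440.
    Write x = 9 + 40·t and substitute into x ≡ 5 (mod 11): 40·t ≡ 5 − 9 = -4 (mod 11).
    Reduce coefficients mod 11: 7·t ≡ 7 (mod 11).
    The inverse of 7 mod 11 is 8 (since 7·8 = 56 = 5·11 + 1), so t ≡ 8·7 = 56 ≡ 1 (mod 11).
    Then x = 9 + 40·1 = 49, valid modulo lcm(40, 11) = 440: x ≡ 49 (mod 440).
Verify: 49 mod 8 = 1 ✓, 49 mod 5 = 4 ✓, 49 mod 11 = 5 ✓.

x ≡ 49 (mod 440).


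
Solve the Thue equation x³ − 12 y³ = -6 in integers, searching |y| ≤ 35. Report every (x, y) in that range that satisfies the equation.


The equation is x³ - 12y³ = -6. For fixed y, x³ = 12·y³ − 6, so a solution requires the RHS to be a perfect cube.
Strategy: iterate y from -35 to 35, compute RHS = 12·y³ − 6, and check whether it is a (positive or negative) perfect cube.
Check small values of y:
  y = 0: RHS = -6 is not a perfect cube.
  y = 1: RHS = 6 is not a perfect cube.
  y = -1: RHS = -18 is not a perfect cube.
  y = 2: RHS = 90 is not a perfect cube.
  y = -2: RHS = -102 is not a perfect cube.
  y = 3: RHS = 318 is not a perfect cube.
  y = -3: RHS = -330 is not a perfect cube.
Continuing the search up to |y| = 35 finds no solutions either.
No (x, y) in the scanned range satisfies the equation.

No integer solutions with |y| ≤ 35.


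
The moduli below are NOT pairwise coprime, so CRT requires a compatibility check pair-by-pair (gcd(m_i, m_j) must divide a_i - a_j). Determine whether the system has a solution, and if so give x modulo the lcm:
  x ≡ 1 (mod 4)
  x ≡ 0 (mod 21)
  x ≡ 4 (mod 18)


Moduli 4, 21, 18 are not pairwise coprime, so CRT works modulo lcm(m_i) when all pairwise compatibility conditions hold.
Pairwise compatibility: gcd(m_i, m_j) must divide a_i - a_j for every pair.
Merge one congruence at a time:
  Start: x ≡ 1 (mod 4).
  Combine with x ≡ 0 (mod 21): gcd(4, 21) = 1; 0 - 1 = -1, which IS divisible by 1, so compatible.
    Write x = 1 + 4·t and substitute into x ≡ 0 (mod 21): 4·t ≡ 0 − 1 = -1 (mod 21).
    Reduce coefficients mod 21: 4·t ≡ 20 (mod 21).
    The inverse of 4 mod 21 is 16 (since 4·16 = 64 = 3·21 + 1), so t ≡ 16·20 = 320 ≡ 5 (mod 21).
    Then x = 1 + 4·5 = 21, valid modulo lcm(4, 21) = 84: x ≡ 21 (mod 84).
  Combine with x ≡ 4 (mod 18): gcd(84, 18) = 6, and 4 - 21 = -17 is NOT divisible by 6.
    ⇒ system is inconsistent (no integer solution).

No solution (the system is inconsistent).


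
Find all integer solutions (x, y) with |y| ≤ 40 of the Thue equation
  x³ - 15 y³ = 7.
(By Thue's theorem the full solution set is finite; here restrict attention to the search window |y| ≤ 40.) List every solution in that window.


The equation is x³ - 15y³ = 7. For fixed y, x³ = 15·y³ + 7, so a solution requires the RHS to be a perfect cube.
Strategy: iterate y from -40 to 40, compute RHS = 15·y³ + 7, and check whether it is a (positive or negative) perfect cube.
Check small values of y:
  y = 0: RHS = 7 is not a perfect cube.
  y = 1: RHS = 22 is not a perfect cube.
  y = -1: RHS = -8 = (-2)³ ⇒ x = -2 works.
  y = 2: RHS = 127 is not a perfect cube.
  y = -2: RHS = -113 is not a perfect cube.
  y = 3: RHS = 412 is not a perfect cube.
  y = -3: RHS = -398 is not a perfect cube.
Continuing the search up to |y| = 40 finds no further solutions beyond those listed.
Collected solutions: (-2, -1).

Solutions (with |y| ≤ 40): (-2, -1).


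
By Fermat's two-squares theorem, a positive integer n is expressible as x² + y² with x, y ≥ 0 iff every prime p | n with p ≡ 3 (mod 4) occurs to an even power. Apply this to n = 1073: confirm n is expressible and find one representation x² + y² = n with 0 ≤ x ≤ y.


Step 1: Factor n = 1073 = 29 · 37.
Step 2: Check the mod-4 condition on each prime factor: 29 ≡ 1 (mod 4), exponent 1; 37 ≡ 1 (mod 4), exponent 1.
All primes ≡ 3 (mod 4) appear to even exponent (or don't appear), so by the two-squares theorem n IS expressible as a sum of two squares.
Step 3: Build a representation. Here n = 29 · 37 is a product of primes ≡ 1 (mod 4). Each prime p ≡ 1 (mod 4) is itself a sum of two squares; find a² by testing p − a² for a perfect square:
  29: 29 − 1² = 28, 29 − 2² = 25 = 5² ⇒ 29 = 2² + 5².
  37: 37 − 1² = 36 = 6² ⇒ 37 = 1² + 6².
  Combine using the Brahmagupta–Fibonacci identity (a² + b²)(c² + d²) = (ac − bd)² + (ad + bc)² = (ac + bd)² + (ad − bc)²:
  29 · 37 = 1073: from (2² + 5²)(1² + 6²), take (2·1 − 5·6, 2·6 + 5·1) = (2 − 30, 12 + 5) = (-28, 17); dropping signs (only squares matter) gives (28, 17); check 28² + 17² = 784 + 289 = 1073 ✓.
Step 4: Order so x ≤ y and verify: 17² + 28² = 289 + 784 = 1073 = n. ✓

n = 1073 = 17² + 28² (one valid representation with x ≤ y).


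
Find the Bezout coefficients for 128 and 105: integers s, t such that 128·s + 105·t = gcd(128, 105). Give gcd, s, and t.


Euclidean algorithm on (128, 105) — divide until remainder is 0:
  128 = 1 · 105 + 23
  105 = 4 · 23 + 13
  23 = 1 · 13 + 10
  13 = 1 · 10 + 3
  10 = 3 · 3 + 1
  3 = 3 · 1 + 0
gcd(128, 105) = 1.
Track Bezout coefficients alongside the remainders: start with r₀ = 128 = a·1 + b·0 (s = 1, t = 0) and r₁ = 105 = a·0 + b·1 (s = 0, t = 1); each new remainder r_{k+1} = r_{k-1} − q_k·r_k inherits s_{k+1} = s_{k-1} − q_k·s_k, t_{k+1} = t_{k-1} − q_k·t_k, so r_k = a·s_k + b·t_k at every step:
  q = 1: r = 23, s = 1 − 1·0 = 1, t = 0 − 1·1 = -1  (check: 128·1 + 105·(-1) = 23)
  q = 4: r = 13, s = 0 − 4·1 = -4, t = 1 − 4·(-1) = 5  (check: 128·(-4) + 105·5 = 13)
  q = 1: r = 10, s = 1 − 1·(-4) = 5, t = -1 − 1·5 = -6  (check: 128·5 + 105·(-6) = 10)
  q = 1: r = 3, s = -4 − 1·5 = -9, t = 5 − 1·(-6) = 11  (check: 128·(-9) + 105·11 = 3)
  q = 3: r = 1, s = 5 − 3·(-9) = 32, t = -6 − 3·11 = -39  (check: 128·32 + 105·(-39) = 1)
The row with r = 1 (the gcd) gives the Bezout coefficients s = 32, t = -39.
Result: 128 · (32) + 105 · (-39) = 1.

gcd(128, 105) = 1; s = 32, t = -39 (check: 128·32 + 105·(-39) = 1).


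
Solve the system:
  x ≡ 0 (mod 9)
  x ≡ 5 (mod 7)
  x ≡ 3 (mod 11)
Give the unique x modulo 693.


Moduli 9, 7, 11 are pairwise coprime; by CRT there is a unique solution modulo M = 9 · 7 · 11 = 693.
Solve pairwise, accumulating the modulus:
  Start with x ≡ 0 (mod 9).
  Combine with x ≡ 5 (mod 7): since gcd(9, 7) = 1, we get a unique residue mod 63.
    Write x = 0 + 9·t and substitute into x ≡ 5 (mod 7): 9·t ≡ 5 − 0 = 5 (mod 7).
    Reduce coefficients mod 7: 2·t ≡ 5 (mod 7).
    The inverse of 2 mod 7 is 4 (since 2·4 = 8 = 1·7 + 1), so t ≡ 4·5 = 20 ≡ 6 (mod 7).
    Then x = 0 + 9·6 = 54, valid modulo lcm(9, 7) = 63: x ≡ 54 (mod 63).
  Combine with x ≡ 3 (mod 11): since gcd(63, 11) = 1, we get a unique residue mod 693.
    Write x = 54 + 63·t and substitute into x ≡ 3 (mod 11): 63·t ≡ 3 − 54 = -51 (mod 11).
    Reduce coefficients mod 11: 8·t ≡ 4 (mod 11).
    The inverse of 8 mod 11 is 7 (since 8·7 = 56 = 5·11 + 1), so t ≡ 7·4 = 28 ≡ 6 (mod 11).
    Then x = 54 + 63·6 = 432, valid modulo lcm(63, 11) = 693: x ≡ 432 (mod 693).
Verify: 432 mod 9 = 0 ✓, 432 mod 7 = 5 ✓, 432 mod 11 = 3 ✓.

x ≡ 432 (mod 693).


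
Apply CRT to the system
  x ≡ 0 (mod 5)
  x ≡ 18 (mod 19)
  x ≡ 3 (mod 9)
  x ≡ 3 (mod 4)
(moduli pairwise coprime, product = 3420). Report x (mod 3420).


Product of moduli M = 5 · 19 · 9 · 4 = 3420.
Merge one congruence at a time:
  Start: x ≡ 0 (mod 5).
  Combine with x ≡ 18 (mod 19); new modulus lcm = 95.
    Write x = 0 + 5·t and substitute into x ≡ 18 (mod 19): 5·t ≡ 18 − 0 = 18 (mod 19).
    The inverse of 5 mod 19 is 4 (since 5·4 = 20 = 1·19 + 1), so t ≡ 4·18 = 72 ≡ 15 (mod 19).
    Then x = 0 + 5·15 = 75, valid modulo lcm(5, 19) = 95: x ≡ 75 (mod 95).
  Combine with x ≡ 3 (mod 9); new modulus lcm = 855.
    Write x = 75 + 95·t and substitute into x ≡ 3 (mod 9): 95·t ≡ 3 − 75 = -72 (mod 9).
    Reduce coefficients mod 9: 5·t ≡ 0 (mod 9).
    The inverse of 5 mod 9 is 2 (since 5·2 = 10 = 1·9 + 1), so t ≡ 2·0 = 0 ≡ 0 (mod 9).
    Then x = 75 + 95·0 = 75, valid modulo lcm(95, 9) = 855: x ≡ 75 (mod 855).
  Combine with x ≡ 3 (mod 4); new modulus lcm = 3420.
    Write x = 75 + 855·t and substitute into x ≡ 3 (mod 4): 855·t ≡ 3 − 75 = -72 (mod 4).
    Reduce coefficients mod 4: 3·t ≡ 0 (mod 4).
    The inverse of 3 mod 4 is 3 (since 3·3 = 9 = 2·4 + 1), so t ≡ 3·0 = 0 ≡ 0 (mod 4).
    Then x = 75 + 855·0 = 75, valid modulo lcm(855, 4) = 3420: x ≡ 75 (mod 3420).
Verify against each original: 75 mod 5 = 0, 75 mod 19 = 18, 75 mod 9 = 3, 75 mod 4 = 3.

x ≡ 75 (mod 3420).


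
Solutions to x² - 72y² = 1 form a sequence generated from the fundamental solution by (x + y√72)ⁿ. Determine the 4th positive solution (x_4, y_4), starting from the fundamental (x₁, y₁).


Step 1: Find the fundamental solution (x₁, y₁) of x² - 72y² = 1.
  Expand √72 as a continued fraction. a₀ = ⌊√72⌋ = 8; iterate m_{k+1} = d_k·a_k − m_k, d_{k+1} = (72 − m_{k+1}²)/d_k, a_{k+1} = ⌊(a₀ + m_{k+1})/d_{k+1}⌋ (starting m₀ = 0, d₀ = 1), with convergents p_k = a_k·p_{k-1} + p_{k-2}, q_k = a_k·q_{k-1} + q_{k-2} (p₋₁ = 1, q₋₁ = 0):
  k = 0: a₀ = 8; p₀/q₀ = 8/1; p₀² − 72·q₀² = 64 − 72 = -8.
  k = 1: m = 8, d = 8, a = ⌊(8 + 8)/8⌋ = 2; p/q = (2·8 + 1)/(2·1 + 0) = 17/2; p² − 72·q² = 289 − 288 = 1.
  The first convergent with p² − 72·q² = 1 gives the fundamental solution (x₁, y₁) = (17, 2).
Step 2: Apply the recurrence (x_{n+1}, y_{n+1}) = (x₁x_n + 72y₁y_n, x₁y_n + y₁x_n) repeatedly.
  From (x_1, y_1) = (17, 2): x_2 = 17·17 + 72·2·2 = 577; y_2 = 17·2 + 2·17 = 68.
  From (x_2, y_2) = (577, 68): x_3 = 17·577 + 72·2·68 = 19601; y_3 = 17·68 + 2·577 = 2310.
  From (x_3, y_3) = (19601, 2310): x_4 = 17·19601 + 72·2·2310 = 665857; y_4 = 17·2310 + 2·19601 = 78472.
Step 3: Verify x_4² - 72·y_4² = 443365544449 - 443365544448 = 1 (should be 1). ✓

(x_1, y_1) = (17, 2); (x_4, y_4) = (665857, 78472).


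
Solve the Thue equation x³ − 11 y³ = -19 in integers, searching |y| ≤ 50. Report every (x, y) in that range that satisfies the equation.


The equation is x³ - 11y³ = -19. For fixed y, x³ = 11·y³ − 19, so a solution requires the RHS to be a perfect cube.
Strategy: iterate y from -50 to 50, compute RHS = 11·y³ − 19, and check whether it is a (positive or negative) perfect cube.
Check small values of y:
  y = 0: RHS = -19 is not a perfect cube.
  y = 1: RHS = -8 = (-2)³ ⇒ x = -2 works.
  y = -1: RHS = -30 is not a perfect cube.
  y = 2: RHS = 69 is not a perfect cube.
  y = -2: RHS = -107 is not a perfect cube.
  y = 3: RHS = 278 is not a perfect cube.
  y = -3: RHS = -316 is not a perfect cube.
Continuing, at y = 9: RHS = 8000 = (20)³ ⇒ x = 20 works.
Searching the remaining y in |y| ≤ 50 finds no further solutions.
Collected solutions: (-2, 1), (20, 9).

Solutions (with |y| ≤ 50): (-2, 1), (20, 9).


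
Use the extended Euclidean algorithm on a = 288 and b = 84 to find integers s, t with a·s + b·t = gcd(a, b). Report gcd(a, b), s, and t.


Euclidean algorithm on (288, 84) — divide until remainder is 0:
  288 = 3 · 84 + 36
  84 = 2 · 36 + 12
  36 = 3 · 12 + 0
gcd(288, 84) = 12.
Track Bezout coefficients alongside the remainders: start with r₀ = 288 = a·1 + b·0 (s = 1, t = 0) and r₁ = 84 = a·0 + b·1 (s = 0, t = 1); each new remainder r_{k+1} = r_{k-1} − q_k·r_k inherits s_{k+1} = s_{k-1} − q_k·s_k, t_{k+1} = t_{k-1} − q_k·t_k, so r_k = a·s_k + b·t_k at every step:
  q = 3: r = 36, s = 1 − 3·0 = 1, t = 0 − 3·1 = -3  (check: 288·1 + 84·(-3) = 36)
  q = 2: r = 12, s = 0 − 2·1 = -2, t = 1 − 2·(-3) = 7  (check: 288·(-2) + 84·7 = 12)
The row with r = 12 (the gcd) gives the Bezout coefficients s = -2, t = 7.
Result: 288 · (-2) + 84 · (7) = 12.

gcd(288, 84) = 12; s = -2, t = 7 (check: 288·(-2) + 84·7 = 12).


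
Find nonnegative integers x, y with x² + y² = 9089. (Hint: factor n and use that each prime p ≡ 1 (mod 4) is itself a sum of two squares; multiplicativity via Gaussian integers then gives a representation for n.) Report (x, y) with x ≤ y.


Step 1: Factor n = 9089 = 61 · 149.
Step 2: Check the mod-4 condition on each prime factor: 61 ≡ 1 (mod 4), exponent 1; 149 ≡ 1 (mod 4), exponent 1.
All primes ≡ 3 (mod 4) appear to even exponent (or don't appear), so by the two-squares theorem n IS expressible as a sum of two squares.
Step 3: Build a representation. Here n = 61 · 149 is a product of primes ≡ 1 (mod 4). Each prime p ≡ 1 (mod 4) is itself a sum of two squares; find a² by testing p − a² for a perfect square:
  61: 61 − 1² = 60, 61 − 2² = 57, 61 − 3² = 52, 61 − 4² = 45, 61 − 5² = 36 = 6² ⇒ 61 = 5² + 6².
  149: 149 − 1² = 148, 149 − 2² = 145, 149 − 3² = 140, 149 − 4² = 133, 149 − 5² = 124, 149 − 6² = 113, 149 − 7² = 100 = 10² ⇒ 149 = 7² + 10².
  Combine using the Brahmagupta–Fibonacci identity (a² + b²)(c² + d²) = (ac − bd)² + (ad + bc)² = (ac + bd)² + (ad − bc)²:
  61 · 149 = 9089: from (5² + 6²)(7² + 10²), take (5·7 − 6·10, 5·10 + 6·7) = (35 − 60, 50 + 42) = (-25, 92); dropping signs (only squares matter) gives (25, 92); check 25² + 92² = 625 + 8464 = 9089 ✓.
Step 4: Order so x ≤ y and verify: 25² + 92² = 625 + 8464 = 9089 = n. ✓

n = 9089 = 25² + 92² (one valid representation with x ≤ y).


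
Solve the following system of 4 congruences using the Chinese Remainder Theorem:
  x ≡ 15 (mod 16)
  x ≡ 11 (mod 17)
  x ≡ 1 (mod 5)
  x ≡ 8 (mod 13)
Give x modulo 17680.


Product of moduli M = 16 · 17 · 5 · 13 = 17680.
Merge one congruence at a time:
  Start: x ≡ 15 (mod 16).
  Combine with x ≡ 11 (mod 17); new modulus lcm = 272.
    Write x = 15 + 16·t and substitute into x ≡ 11 (mod 17): 16·t ≡ 11 − 15 = -4 (mod 17).
    Reduce coefficients mod 17: 16·t ≡ 13 (mod 17).
    The inverse of 16 mod 17 is 16 (since 16·16 = 256 = 15·17 + 1), so t ≡ 16·13 = 208 ≡ 4 (mod 17).
    Then x = 15 + 16·4 = 79, valid modulo lcm(16, 17) = 272: x ≡ 79 (mod 272).
  Combine with x ≡ 1 (mod 5); new modulus lcm = 1360.
    Write x = 79 + 272·t and substitute into x ≡ 1 (mod 5): 272·t ≡ 1 − 79 = -78 (mod 5).
    Reduce coefficients mod 5: 2·t ≡ 2 (mod 5).
    The inverse of 2 mod 5 is 3 (since 2·3 = 6 = 1·5 + 1), so t ≡ 3·2 = 6 ≡ 1 (mod 5).
    Then x = 79 + 272·1 = 351, valid modulo lcm(272, 5) = 1360: x ≡ 351 (mod 1360).
  Combine with x ≡ 8 (mod 13); new modulus lcm = 17680.
    Write x = 351 + 1360·t and substitute into x ≡ 8 (mod 13): 1360·t ≡ 8 − 351 = -343 (mod 13).
    Reduce coefficients mod 13: 8·t ≡ 8 (mod 13).
    The inverse of 8 mod 13 is 5 (since 8·5 = 40 = 3·13 + 1), so t ≡ 5·8 = 40 ≡ 1 (mod 13).
    Then x = 351 + 1360·1 = 1711, valid modulo lcm(1360, 13) = 17680: x ≡ 1711 (mod 17680).
Verify against each original: 1711 mod 16 = 15, 1711 mod 17 = 11, 1711 mod 5 = 1, 1711 mod 13 = 8.

x ≡ 1711 (mod 17680).


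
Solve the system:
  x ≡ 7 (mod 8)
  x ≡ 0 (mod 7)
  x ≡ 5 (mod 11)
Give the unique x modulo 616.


Moduli 8, 7, 11 are pairwise coprime; by CRT there is a unique solution modulo M = 8 · 7 · 11 = 616.
Solve pairwise, accumulating the modulus:
  Start with x ≡ 7 (mod 8).
  Combine with x ≡ 0 (mod 7): since gcd(8, 7) = 1, we get a unique residue mod 56.
    Write x = 7 + 8·t and substitute into x ≡ 0 (mod 7): 8·t ≡ 0 − 7 = -7 (mod 7).
    Reduce coefficients mod 7: 1·t ≡ 0 (mod 7).
    So t ≡ 0 (mod 7).
    Then x = 7 + 8·0 = 7, valid modulo lcm(8, 7) = 56: x ≡ 7 (mod 56).
  Combine with x ≡ 5 (mod 11): since gcd(56, 11) = 1, we get a unique residue mod 616.
    Write x = 7 + 56·t and substitute into x ≡ 5 (mod 11): 56·t ≡ 5 − 7 = -2 (mod 11).
    Reduce coefficients mod 11: 1·t ≡ 9 (mod 11).
    So t ≡ 9 (mod 11).
    Then x = 7 + 56·9 = 511, valid modulo lcm(56, 11) = 616: x ≡ 511 (mod 616).
Verify: 511 mod 8 = 7 ✓, 511 mod 7 = 0 ✓, 511 mod 11 = 5 ✓.

x ≡ 511 (mod 616).


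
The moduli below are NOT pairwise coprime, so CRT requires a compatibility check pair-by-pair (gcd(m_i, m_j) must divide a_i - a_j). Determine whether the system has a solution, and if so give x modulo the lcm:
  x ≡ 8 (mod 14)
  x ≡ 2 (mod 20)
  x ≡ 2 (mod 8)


Moduli 14, 20, 8 are not pairwise coprime, so CRT works modulo lcm(m_i) when all pairwise compatibility conditions hold.
Pairwise compatibility: gcd(m_i, m_j) must divide a_i - a_j for every pair.
Merge one congruence at a time:
  Start: x ≡ 8 (mod 14).
  Combine with x ≡ 2 (mod 20): gcd(14, 20) = 2; 2 - 8 = -6, which IS divisible by 2, so compatible.
    Write x = 8 + 14·t and substitute into x ≡ 2 (mod 20): 14·t ≡ 2 − 8 = -6 (mod 20).
    Divide the congruence (and modulus) by g = 2: 7·t ≡ -3 (mod 10).
    Reduce coefficients mod 10: 7·t ≡ 7 (mod 10).
    The inverse of 7 mod 10 is 3 (since 7·3 = 21 = 2·10 + 1), so t ≡ 3·7 = 21 ≡ 1 (mod 10).
    Then x = 8 + 14·1 = 22, valid modulo lcm(14, 20) = 140: x ≡ 22 (mod 140).
  Combine with x ≡ 2 (mod 8): gcd(140, 8) = 4; 2 - 22 = -20, which IS divisible by 4, so compatible.
    Write x = 22 + 140·t and substitute into x ≡ 2 (mod 8): 140·t ≡ 2 − 22 = -20 (mod 8).
    Divide the congruence (and modulus) by g = 4: 35·t ≡ -5 (mod 2).
    Reduce coefficients mod 2: 1·t ≡ 1 (mod 2).
    So t ≡ 1 (mod 2).
    Then x = 22 + 140·1 = 162, valid modulo lcm(140, 8) = 280: x ≡ 162 (mod 280).
Verify: 162 mod 14 = 8, 162 mod 20 = 2, 162 mod 8 = 2.

x ≡ 162 (mod 280).


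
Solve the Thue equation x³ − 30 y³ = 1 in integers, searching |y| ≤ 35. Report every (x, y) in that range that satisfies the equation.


The equation is x³ - 30y³ = 1. For fixed y, x³ = 30·y³ + 1, so a solution requires the RHS to be a perfect cube.
Strategy: iterate y from -35 to 35, compute RHS = 30·y³ + 1, and check whether it is a (positive or negative) perfect cube.
Check small values of y:
  y = 0: RHS = 1 = (1)³ ⇒ x = 1 works.
  y = 1: RHS = 31 is not a perfect cube.
  y = -1: RHS = -29 is not a perfect cube.
  y = 2: RHS = 241 is not a perfect cube.
  y = -2: RHS = -239 is not a perfect cube.
  y = 3: RHS = 811 is not a perfect cube.
  y = -3: RHS = -809 is not a perfect cube.
Continuing the search up to |y| = 35 finds no further solutions beyond those listed.
Collected solutions: (1, 0).

Solutions (with |y| ≤ 35): (1, 0).


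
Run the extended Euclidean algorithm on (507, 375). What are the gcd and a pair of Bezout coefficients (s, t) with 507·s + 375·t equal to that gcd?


Euclidean algorithm on (507, 375) — divide until remainder is 0:
  507 = 1 · 375 + 132
  375 = 2 · 132 + 111
  132 = 1 · 111 + 21
  111 = 5 · 21 + 6
  21 = 3 · 6 + 3
  6 = 2 · 3 + 0
gcd(507, 375) = 3.
Track Bezout coefficients alongside the remainders: start with r₀ = 507 = a·1 + b·0 (s = 1, t = 0) and r₁ = 375 = a·0 + b·1 (s = 0, t = 1); each new remainder r_{k+1} = r_{k-1} − q_k·r_k inherits s_{k+1} = s_{k-1} − q_k·s_k, t_{k+1} = t_{k-1} − q_k·t_k, so r_k = a·s_k + b·t_k at every step:
  q = 1: r = 132, s = 1 − 1·0 = 1, t = 0 − 1·1 = -1  (check: 507·1 + 375·(-1) = 132)
  q = 2: r = 111, s = 0 − 2·1 = -2, t = 1 − 2·(-1) = 3  (check: 507·(-2) + 375·3 = 111)
  q = 1: r = 21, s = 1 − 1·(-2) = 3, t = -1 − 1·3 = -4  (check: 507·3 + 375·(-4) = 21)
  q = 5: r = 6, s = -2 − 5·3 = -17, t = 3 − 5·(-4) = 23  (check: 507·(-17) + 375·23 = 6)
  q = 3: r = 3, s = 3 − 3·(-17) = 54, t = -4 − 3·23 = -73  (check: 507·54 + 375·(-73) = 3)
The row with r = 3 (the gcd) gives the Bezout coefficients s = 54, t = -73.
Result: 507 · (54) + 375 · (-73) = 3.

gcd(507, 375) = 3; s = 54, t = -73 (check: 507·54 + 375·(-73) = 3).


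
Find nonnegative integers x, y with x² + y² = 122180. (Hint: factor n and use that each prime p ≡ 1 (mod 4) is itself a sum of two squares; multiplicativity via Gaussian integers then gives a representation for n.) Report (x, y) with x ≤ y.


Step 1: Factor n = 122180 = 2^2 · 5 · 41 · 149.
Step 2: Check the mod-4 condition on each prime factor: 2 = 2 (special); 5 ≡ 1 (mod 4), exponent 1; 41 ≡ 1 (mod 4), exponent 1; 149 ≡ 1 (mod 4), exponent 1.
All primes ≡ 3 (mod 4) appear to even exponent (or don't appear), so by the two-squares theorem n IS expressible as a sum of two squares.
Step 3: Build a representation. Group n = k² · m with k = 2 and m = 5 · 41 · 149 = 30545 (a product of primes ≡ 1 (mod 4)); a representation of m scales to one of n via (k·x)² + (k·y)² = k²(x² + y²). Each prime p ≡ 1 (mod 4) is itself a sum of two squares; find a² by testing p − a² for a perfect square:
  5: 5 − 1² = 4 = 2² ⇒ 5 = 1² + 2².
  41: 41 − 1² = 40, 41 − 2² = 37, 41 − 3² = 32, 41 − 4² = 25 = 5² ⇒ 41 = 4² + 5².
  149: 149 − 1² = 148, 149 − 2² = 145, 149 − 3² = 140, 149 − 4² = 133, 149 − 5² = 124, 149 − 6² = 113, 149 − 7² = 100 = 10² ⇒ 149 = 7² + 10².
  Combine using the Brahmagupta–Fibonacci identity (a² + b²)(c² + d²) = (ac − bd)² + (ad + bc)² = (ac + bd)² + (ad − bc)²:
  5 · 41 = 205: from (1² + 2²)(4² + 5²), take (1·4 − 2·5, 1·5 + 2·4) = (4 − 10, 5 + 8) = (-6, 13); dropping signs (only squares matter) gives (6, 13); check 6² + 13² = 36 + 169 = 205 ✓.
  205 · 149 = 30545: from (6² + 13²)(7² + 10²), take (6·7 − 13·10, 6·10 + 13·7) = (42 − 130, 60 + 91) = (-88, 151); dropping signs (only squares matter) gives (88, 151); check 88² + 151² = 7744 + 22801 = 30545 ✓.
  Scale by k = 2: (2·88, 2·151) = (176, 302).
Step 4: Order so x ≤ y and verify: 176² + 302² = 30976 + 91204 = 122180 = n. ✓

n = 122180 = 176² + 302² (one valid representation with x ≤ y).


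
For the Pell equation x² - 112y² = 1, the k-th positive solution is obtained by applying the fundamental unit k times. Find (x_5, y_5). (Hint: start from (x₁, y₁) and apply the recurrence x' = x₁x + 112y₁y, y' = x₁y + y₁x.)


Step 1: Find the fundamental solution (x₁, y₁) of x² - 112y² = 1.
  Expand √112 as a continued fraction. a₀ = ⌊√112⌋ = 10; iterate m_{k+1} = d_k·a_k − m_k, d_{k+1} = (112 − m_{k+1}²)/d_k, a_{k+1} = ⌊(a₀ + m_{k+1})/d_{k+1}⌋ (starting m₀ = 0, d₀ = 1), with convergents p_k = a_k·p_{k-1} + p_{k-2}, q_k = a_k·q_{k-1} + q_{k-2} (p₋₁ = 1, q₋₁ = 0):
  k = 0: a₀ = 10; p₀/q₀ = 10/1; p₀² − 112·q₀² = 100 − 112 = -12.
  k = 1: m = 10, d = 12, a = ⌊(10 + 10)/12⌋ = 1; p/q = (1·10 + 1)/(1·1 + 0) = 11/1; p² − 112·q² = 121 − 112 = 9.
  k = 2: m = 2, d = 9, a = ⌊(10 + 2)/9⌋ = 1; p/q = (1·11 + 10)/(1·1 + 1) = 21/2; p² − 112·q² = 441 − 448 = -7.
  k = 3: m = 7, d = 7, a = ⌊(10 + 7)/7⌋ = 2; p/q = (2·21 + 11)/(2·2 + 1) = 53/5; p² − 112·q² = 2809 − 2800 = 9.
  k = 4: m = 7, d = 9, a = ⌊(10 + 7)/9⌋ = 1; p/q = (1·53 + 21)/(1·5 + 2) = 74/7; p² − 112·q² = 5476 − 5488 = -12.
  k = 5: m = 2, d = 12, a = ⌊(10 + 2)/12⌋ = 1; p/q = (1·74 + 53)/(1·7 + 5) = 127/12; p² − 112·q² = 16129 − 16128 = 1.
  The first convergent with p² − 112·q² = 1 gives the fundamental solution (x₁, y₁) = (127, 12).
Step 2: Apply the recurrence (x_{n+1}, y_{n+1}) = (x₁x_n + 112y₁y_n, x₁y_n + y₁x_n) repeatedly.
  From (x_1, y_1) = (127, 12): x_2 = 127·127 + 112·12·12 = 32257; y_2 = 127·12 + 12·127 = 3048.
  From (x_2, y_2) = (32257, 3048): x_3 = 127·32257 + 112·12·3048 = 8193151; y_3 = 127·3048 + 12·32257 = 774180.
  From (x_3, y_3) = (8193151, 774180): x_4 = 127·8193151 + 112·12·774180 = 2081028097; y_4 = 127·774180 + 12·8193151 = 196638672.
  From (x_4, y_4) = (2081028097, 196638672): x_5 = 127·2081028097 + 112·12·196638672 = 528572943487; y_5 = 127·196638672 + 12·2081028097 = 49945448508.
Step 3: Verify x_5² - 112·y_5² = 279389356586511295719169 - 279389356586511295719168 = 1 (should be 1). ✓

(x_1, y_1) = (127, 12); (x_5, y_5) = (528572943487, 49945448508).
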